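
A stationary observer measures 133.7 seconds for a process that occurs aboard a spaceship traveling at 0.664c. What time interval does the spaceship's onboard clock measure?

Dilated time Δt = 133.7 seconds
γ = 1/√(1 - 0.664²) = 1.3374
Δt₀ = Δt/γ = 133.7/1.3374 = 99.97 seconds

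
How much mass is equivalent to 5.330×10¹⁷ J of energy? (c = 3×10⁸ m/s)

From E = mc², we get m = E/c²
c² = (3×10⁸)² = 9×10¹⁶ m²/s²
m = 5.330×10¹⁷ / 9×10¹⁶ = 5.922 kg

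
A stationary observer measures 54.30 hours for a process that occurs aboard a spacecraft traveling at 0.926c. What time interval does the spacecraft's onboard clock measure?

Dilated time Δt = 54.30 hours
γ = 1/√(1 - 0.926²) = 2.649
Δt₀ = Δt/γ = 54.30/2.649 = 20.50 hours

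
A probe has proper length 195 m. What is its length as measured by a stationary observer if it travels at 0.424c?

Proper length L₀ = 195 m
γ = 1/√(1 - 0.424²) = 1.104
L = L₀/γ = 195/1.104 = 176.6 m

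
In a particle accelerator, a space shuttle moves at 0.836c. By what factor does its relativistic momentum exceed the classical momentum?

p_rel = γmv, p_class = mv
Ratio = γ = 1/√(1 - 0.836²)
= 1/√(0.301104) = 1.822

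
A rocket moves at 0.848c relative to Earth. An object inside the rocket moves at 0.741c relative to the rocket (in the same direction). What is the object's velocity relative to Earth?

u = (u' + v)/(1 + u'v/c²)
Numerator: 0.741 + 0.848 = 1.589
Denominator: 1 + 0.628368 = 1.628368
u = 1.589/1.628368 = 0.9758c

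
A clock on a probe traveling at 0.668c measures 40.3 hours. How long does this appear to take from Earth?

Proper time Δt₀ = 40.3 hours
γ = 1/√(1 - 0.668²) = 1.34379
Δt = γΔt₀ = 1.34379 × 40.3 = 54.15 hours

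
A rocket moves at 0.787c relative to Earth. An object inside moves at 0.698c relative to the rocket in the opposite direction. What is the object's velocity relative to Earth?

Object's velocity in rocket frame is u' = -0.698c
u = (u' + v)/(1 + u'v/c²) = (v - 0.698)/(1 - 0.698·v/c²)
Numerator: 0.787 - 0.698 = 0.089
Denominator: 1 - 0.549326 = 0.450674
u = 0.089/0.450674 = 0.1975c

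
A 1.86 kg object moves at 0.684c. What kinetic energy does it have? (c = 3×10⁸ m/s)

γ = 1/√(1 - 0.684²) = 1.37084
γ - 1 = 0.37084
KE = (γ-1)mc² = 0.37084 × 1.86 × (3×10⁸)² = 6.208×10¹⁶ J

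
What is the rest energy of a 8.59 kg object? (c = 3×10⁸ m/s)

c² = (3×10⁸)² = 9.000×10¹⁶ m²/s²
E₀ = mc² = 8.59 × 9.000×10¹⁶ = 7.731×10¹⁷ J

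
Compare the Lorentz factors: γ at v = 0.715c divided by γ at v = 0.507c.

γ₁ = 1/√(1 - 0.715²) = 1.430
γ₂ = 1/√(1 - 0.507²) = 1.160
γ₁/γ₂ = 1.430/1.160 = 1.233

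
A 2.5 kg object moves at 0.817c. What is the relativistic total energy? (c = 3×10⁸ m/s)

γ = 1/√(1 - 0.817²) = 1.734
mc² = 2.5 × (3×10⁸)² = 2.250×10¹⁷ J
E = γmc² = 1.734 × 2.250×10¹⁷ = 3.902×10¹⁷ J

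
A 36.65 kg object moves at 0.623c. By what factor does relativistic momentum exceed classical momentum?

p_rel = γmv, p_class = mv
Ratio = γ = 1/√(1 - 0.623²) = 1.278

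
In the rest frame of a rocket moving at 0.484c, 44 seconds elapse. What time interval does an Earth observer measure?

Proper time Δt₀ = 44 seconds
γ = 1/√(1 - 0.484²) = 1.1428
Δt = γΔt₀ = 1.1428 × 44 = 50.28 seconds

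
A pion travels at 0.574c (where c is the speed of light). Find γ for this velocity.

v/c = 0.574, so (v/c)² = 0.329476
1 - (v/c)² = 0.670524
γ = 1/√(0.670524) = 1.221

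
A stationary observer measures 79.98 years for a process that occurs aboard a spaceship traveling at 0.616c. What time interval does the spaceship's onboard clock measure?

Dilated time Δt = 79.98 years
γ = 1/√(1 - 0.616²) = 1.26944
Δt₀ = Δt/γ = 79.98/1.26944 = 63.00 years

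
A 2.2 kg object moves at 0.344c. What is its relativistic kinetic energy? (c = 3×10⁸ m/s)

γ = 1/√(1 - 0.344²) = 1.065
γ - 1 = 0.06500
KE = (γ-1)mc² = 0.06500 × 2.2 × (3×10⁸)² = 1.287×10¹⁶ J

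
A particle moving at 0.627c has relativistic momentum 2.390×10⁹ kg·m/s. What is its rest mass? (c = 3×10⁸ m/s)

γ = 1/√(1 - 0.627²) = 1.2837
v = 0.627 × 3×10⁸ = 1.881×10⁸ m/s
m = p/(γv) = 2.390×10⁹/(1.2837 × 1.881×10⁸) = 9.898 kg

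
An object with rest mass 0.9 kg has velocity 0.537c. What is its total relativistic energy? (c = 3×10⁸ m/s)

γ = 1/√(1 - 0.537²) = 1.1854
mc² = 0.9 × (3×10⁸)² = 8.100×10¹⁶ J
E = γmc² = 1.1854 × 8.100×10¹⁶ = 9.602×10¹⁶ J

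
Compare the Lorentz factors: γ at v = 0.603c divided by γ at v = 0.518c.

γ₁ = 1/√(1 - 0.603²) = 1.2535
γ₂ = 1/√(1 - 0.518²) = 1.1691
γ₁/γ₂ = 1.2535/1.1691 = 1.072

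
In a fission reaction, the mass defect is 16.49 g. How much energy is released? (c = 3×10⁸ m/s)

Convert mass defect: Δm = 16.49 g = 0.01649 kg
E = Δm·c² = 0.01649 × (3×10⁸)²
= 0.01649 × 9×10¹⁶ = 1.484×10¹⁵ J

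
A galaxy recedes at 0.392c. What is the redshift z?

β = 0.392
(1+β)/(1-β) = 1.392/0.608 = 2.2895
√(2.2895) = 1.5131
z = 1.5131 - 1 = 0.5131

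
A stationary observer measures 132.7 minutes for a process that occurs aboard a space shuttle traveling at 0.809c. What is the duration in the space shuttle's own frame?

Dilated time Δt = 132.7 minutes
γ = 1/√(1 - 0.809²) = 1.7012
Δt₀ = Δt/γ = 132.7/1.7012 = 78.00 minutes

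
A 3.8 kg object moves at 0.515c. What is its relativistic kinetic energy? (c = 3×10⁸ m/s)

γ = 1/√(1 - 0.515²) = 1.1666
γ - 1 = 0.1666
KE = (γ-1)mc² = 0.1666 × 3.8 × (3×10⁸)² = 5.698×10¹⁶ J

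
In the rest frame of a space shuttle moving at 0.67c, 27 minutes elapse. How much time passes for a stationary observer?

Proper time Δt₀ = 27 minutes
γ = 1/√(1 - 0.67²) = 1.347
Δt = γΔt₀ = 1.347 × 27 = 36.37 minutes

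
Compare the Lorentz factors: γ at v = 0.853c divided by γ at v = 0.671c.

γ₁ = 1/√(1 - 0.853²) = 1.9160
γ₂ = 1/√(1 - 0.671²) = 1.3487
γ₁/γ₂ = 1.9160/1.3487 = 1.421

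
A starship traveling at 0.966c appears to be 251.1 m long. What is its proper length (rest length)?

Contracted length L = 251.1 m
γ = 1/√(1 - 0.966²) = 3.8678
L₀ = γL = 3.8678 × 251.1 = 971.2 m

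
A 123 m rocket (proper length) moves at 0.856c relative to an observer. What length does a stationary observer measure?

Proper length L₀ = 123 m
γ = 1/√(1 - 0.856²) = 1.9343
L = L₀/γ = 123/1.9343 = 63.59 m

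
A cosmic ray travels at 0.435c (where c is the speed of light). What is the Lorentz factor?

v/c = 0.435, so (v/c)² = 0.189225
1 - (v/c)² = 0.810775
γ = 1/√(0.810775) = 1.111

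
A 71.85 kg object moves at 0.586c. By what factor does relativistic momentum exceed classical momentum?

p_rel = γmv, p_class = mv
Ratio = γ = 1/√(1 - 0.586²) = 1.234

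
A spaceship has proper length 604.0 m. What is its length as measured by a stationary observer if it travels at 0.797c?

Proper length L₀ = 604.0 m
γ = 1/√(1 - 0.797²) = 1.6557
L = L₀/γ = 604.0/1.6557 = 364.8 m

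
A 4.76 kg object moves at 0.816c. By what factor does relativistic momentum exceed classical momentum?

p_rel = γmv, p_class = mv
Ratio = γ = 1/√(1 - 0.816²) = 1.730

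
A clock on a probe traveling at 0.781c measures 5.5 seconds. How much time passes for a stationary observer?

Proper time Δt₀ = 5.5 seconds
γ = 1/√(1 - 0.781²) = 1.6012
Δt = γΔt₀ = 1.6012 × 5.5 = 8.807 seconds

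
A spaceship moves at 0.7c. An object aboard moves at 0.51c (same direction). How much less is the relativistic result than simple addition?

Classical: u' + v = 0.51 + 0.7 = 1.21c
Relativistic: u = (0.51 + 0.7)/(1 + 0.357) = 1.21/1.357 = 0.8917c
Difference: 1.21 - 0.8917 = 0.3183c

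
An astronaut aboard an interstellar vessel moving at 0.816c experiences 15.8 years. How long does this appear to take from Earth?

Proper time Δt₀ = 15.8 years
γ = 1/√(1 - 0.816²) = 1.730
Δt = γΔt₀ = 1.730 × 15.8 = 27.33 years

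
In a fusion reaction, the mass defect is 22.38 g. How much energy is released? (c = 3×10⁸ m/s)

Convert mass defect: Δm = 22.38 g = 0.02238 kg
E = Δm·c² = 0.02238 × (3×10⁸)²
= 0.02238 × 9×10¹⁶ = 2.014×10¹⁵ J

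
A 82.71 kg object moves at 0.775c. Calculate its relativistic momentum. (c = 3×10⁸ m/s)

γ = 1/√(1 - 0.775²) = 1.5824
v = 0.775 × 3×10⁸ = 2.325×10⁸ m/s
p = γmv = 1.5824 × 82.71 × 2.325×10⁸ = 3.043×10¹⁰ kg·m/s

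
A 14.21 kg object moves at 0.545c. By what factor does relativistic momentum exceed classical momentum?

p_rel = γmv, p_class = mv
Ratio = γ = 1/√(1 - 0.545²) = 1.193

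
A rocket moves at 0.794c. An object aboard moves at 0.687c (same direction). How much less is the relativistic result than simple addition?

Classical: u' + v = 0.687 + 0.794 = 1.481c
Relativistic: u = (0.687 + 0.794)/(1 + 0.545478) = 1.481/1.545478 = 0.9583c
Difference: 1.481 - 0.9583 = 0.5227c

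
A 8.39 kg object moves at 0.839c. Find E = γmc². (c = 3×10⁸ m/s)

γ = 1/√(1 - 0.839²) = 1.838
mc² = 8.39 × (3×10⁸)² = 7.551×10¹⁷ J
E = γmc² = 1.838 × 7.551×10¹⁷ = 1.388×10¹⁸ J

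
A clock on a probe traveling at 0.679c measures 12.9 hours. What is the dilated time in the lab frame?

Proper time Δt₀ = 12.9 hours
γ = 1/√(1 - 0.679²) = 1.362
Δt = γΔt₀ = 1.362 × 12.9 = 17.57 hours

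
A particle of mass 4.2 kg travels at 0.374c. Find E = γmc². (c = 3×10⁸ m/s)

γ = 1/√(1 - 0.374²) = 1.0783
mc² = 4.2 × (3×10⁸)² = 3.780×10¹⁷ J
E = γmc² = 1.0783 × 3.780×10¹⁷ = 4.076×10¹⁷ J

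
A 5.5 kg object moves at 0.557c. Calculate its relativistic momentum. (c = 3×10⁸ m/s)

γ = 1/√(1 - 0.557²) = 1.204
v = 0.557 × 3×10⁸ = 1.671×10⁸ m/s
p = γmv = 1.204 × 5.5 × 1.671×10⁸ = 1.107×10⁹ kg·m/s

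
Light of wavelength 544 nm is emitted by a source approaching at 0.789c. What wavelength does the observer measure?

β = 0.789
Wavelength Doppler factor = √(0.211/1.789) = √(0.1179) = 0.3434
λ_obs = 544 × 0.3434 = 186.8 nm (blueshift)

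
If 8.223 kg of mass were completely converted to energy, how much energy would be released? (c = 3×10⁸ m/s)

Using E = mc²:
c² = (3×10⁸)² = 9×10¹⁶ m²/s²
E = 8.223 × 9×10¹⁶ = 7.401×10¹⁷ J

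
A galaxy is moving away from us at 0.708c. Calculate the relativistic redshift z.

β = 0.708
(1+β)/(1-β) = 1.708/0.292 = 5.8493
√(5.8493) = 2.419
z = 2.419 - 1 = 1.419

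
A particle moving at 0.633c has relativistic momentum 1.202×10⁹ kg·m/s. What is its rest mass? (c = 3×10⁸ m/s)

γ = 1/√(1 - 0.633²) = 1.2917
v = 0.633 × 3×10⁸ = 1.899×10⁸ m/s
m = p/(γv) = 1.202×10⁹/(1.2917 × 1.899×10⁸) = 4.900 kg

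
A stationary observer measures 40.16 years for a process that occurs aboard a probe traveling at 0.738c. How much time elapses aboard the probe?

Dilated time Δt = 40.16 years
γ = 1/√(1 - 0.738²) = 1.482
Δt₀ = Δt/γ = 40.16/1.482 = 27.10 years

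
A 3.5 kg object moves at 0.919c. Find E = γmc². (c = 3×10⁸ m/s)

γ = 1/√(1 - 0.919²) = 2.5364
mc² = 3.5 × (3×10⁸)² = 3.150×10¹⁷ J
E = γmc² = 2.5364 × 3.150×10¹⁷ = 7.990×10¹⁷ J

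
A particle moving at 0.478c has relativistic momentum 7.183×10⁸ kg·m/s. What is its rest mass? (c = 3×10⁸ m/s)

γ = 1/√(1 - 0.478²) = 1.1385
v = 0.478 × 3×10⁸ = 1.434×10⁸ m/s
m = p/(γv) = 7.183×10⁸/(1.1385 × 1.434×10⁸) = 4.400 kg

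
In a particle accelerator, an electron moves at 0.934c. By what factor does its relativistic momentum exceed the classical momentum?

p_rel = γmv, p_class = mv
Ratio = γ = 1/√(1 - 0.934²)
= 1/√(0.127644) = 2.799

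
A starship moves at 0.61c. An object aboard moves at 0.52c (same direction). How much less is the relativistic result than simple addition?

Classical: u' + v = 0.52 + 0.61 = 1.13c
Relativistic: u = (0.52 + 0.61)/(1 + 0.3172) = 1.13/1.3172 = 0.8579c
Difference: 1.13 - 0.8579 = 0.2721c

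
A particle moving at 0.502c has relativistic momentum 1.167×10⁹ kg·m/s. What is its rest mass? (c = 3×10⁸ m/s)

γ = 1/√(1 - 0.502²) = 1.1562
v = 0.502 × 3×10⁸ = 1.506×10⁸ m/s
m = p/(γv) = 1.167×10⁹/(1.1562 × 1.506×10⁸) = 6.702 kg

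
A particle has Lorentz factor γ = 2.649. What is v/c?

From γ = 1/√(1 - v²/c²):
1/γ² = 1/2.649² = 0.1425
v²/c² = 1 - 0.1425 = 0.8575
v/c = √(0.8575) = 0.9260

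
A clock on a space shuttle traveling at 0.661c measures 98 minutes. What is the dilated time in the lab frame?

Proper time Δt₀ = 98 minutes
γ = 1/√(1 - 0.661²) = 1.333
Δt = γΔt₀ = 1.333 × 98 = 130.6 minutes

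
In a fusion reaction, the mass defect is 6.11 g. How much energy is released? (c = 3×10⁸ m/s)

Convert mass defect: Δm = 6.11 g = 0.00611 kg
E = Δm·c² = 0.00611 × (3×10⁸)²
= 0.00611 × 9×10¹⁶ = 5.499×10¹⁴ J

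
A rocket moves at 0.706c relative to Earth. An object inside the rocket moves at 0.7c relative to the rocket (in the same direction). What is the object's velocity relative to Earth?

u = (u' + v)/(1 + u'v/c²)
Numerator: 0.7 + 0.706 = 1.406
Denominator: 1 + 0.4942 = 1.4942
u = 1.406/1.4942 = 0.9410c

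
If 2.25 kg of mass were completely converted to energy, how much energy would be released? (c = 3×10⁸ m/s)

Using E = mc²:
c² = (3×10⁸)² = 9×10¹⁶ m²/s²
E = 2.25 × 9×10¹⁶ = 2.025×10¹⁷ J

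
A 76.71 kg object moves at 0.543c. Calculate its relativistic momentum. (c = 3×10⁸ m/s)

γ = 1/√(1 - 0.543²) = 1.191
v = 0.543 × 3×10⁸ = 1.629×10⁸ m/s
p = γmv = 1.191 × 76.71 × 1.629×10⁸ = 1.488×10¹⁰ kg·m/s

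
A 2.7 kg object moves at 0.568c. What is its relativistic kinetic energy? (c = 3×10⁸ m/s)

γ = 1/√(1 - 0.568²) = 1.215
γ - 1 = 0.2150
KE = (γ-1)mc² = 0.2150 × 2.7 × (3×10⁸)² = 5.225×10¹⁶ J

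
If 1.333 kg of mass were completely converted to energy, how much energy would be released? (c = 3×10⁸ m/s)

Using E = mc²:
c² = (3×10⁸)² = 9×10¹⁶ m²/s²
E = 1.333 × 9×10¹⁶ = 1.200×10¹⁷ J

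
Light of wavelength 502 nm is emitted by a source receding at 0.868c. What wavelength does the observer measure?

β = 0.868
Wavelength Doppler factor = √(1.868/0.132) = √(14.1515) = 3.7618
λ_obs = 502 × 3.7618 = 1888 nm (redshift)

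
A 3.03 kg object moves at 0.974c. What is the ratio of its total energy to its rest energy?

E = γmc², E₀ = mc²
E/E₀ = γ = 1/√(1 - 0.974²) = 4.414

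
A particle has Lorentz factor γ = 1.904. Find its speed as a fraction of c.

From γ = 1/√(1 - v²/c²):
1/γ² = 1/1.904² = 0.2758
v²/c² = 1 - 0.2758 = 0.7242
v/c = √(0.7242) = 0.8510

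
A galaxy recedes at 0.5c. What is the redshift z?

β = 0.5
(1+β)/(1-β) = 1.5/0.5 = 3.000
√(3.000) = 1.7321
z = 1.7321 - 1 = 0.7321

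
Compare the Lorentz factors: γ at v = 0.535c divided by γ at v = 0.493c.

γ₁ = 1/√(1 - 0.535²) = 1.184
γ₂ = 1/√(1 - 0.493²) = 1.149
γ₁/γ₂ = 1.184/1.149 = 1.030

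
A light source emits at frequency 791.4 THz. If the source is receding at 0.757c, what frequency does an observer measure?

β = v/c = 0.757
(1-β)/(1+β) = 0.243/1.757 = 0.1383
Doppler factor = √(0.1383) = 0.3719
f_obs = 791.4 × 0.3719 = 294.3 THz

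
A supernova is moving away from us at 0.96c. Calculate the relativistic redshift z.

β = 0.96
(1+β)/(1-β) = 1.96/0.04 = 49.00
√(49.00) = 7.000
z = 7.000 - 1 = 6.000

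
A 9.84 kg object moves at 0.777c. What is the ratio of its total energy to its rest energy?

E = γmc², E₀ = mc²
E/E₀ = γ = 1/√(1 - 0.777²) = 1.589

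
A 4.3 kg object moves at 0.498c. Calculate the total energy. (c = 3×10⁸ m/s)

γ = 1/√(1 - 0.498²) = 1.1532
mc² = 4.3 × (3×10⁸)² = 3.870×10¹⁷ J
E = γmc² = 1.1532 × 3.870×10¹⁷ = 4.463×10¹⁷ J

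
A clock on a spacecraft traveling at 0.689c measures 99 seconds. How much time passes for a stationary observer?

Proper time Δt₀ = 99 seconds
γ = 1/√(1 - 0.689²) = 1.380
Δt = γΔt₀ = 1.380 × 99 = 136.6 seconds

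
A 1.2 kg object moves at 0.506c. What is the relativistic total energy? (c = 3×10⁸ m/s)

γ = 1/√(1 - 0.506²) = 1.159
mc² = 1.2 × (3×10⁸)² = 1.080×10¹⁷ J
E = γmc² = 1.159 × 1.080×10¹⁷ = 1.252×10¹⁷ J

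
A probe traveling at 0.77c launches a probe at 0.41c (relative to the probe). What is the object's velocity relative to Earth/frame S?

u = (u' + v)/(1 + u'v/c²)
Numerator: 0.41 + 0.77 = 1.18
Denominator: 1 + 0.3157 = 1.3157
u = 1.18/1.3157 = 0.8969c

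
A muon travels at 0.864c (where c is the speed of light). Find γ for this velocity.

v/c = 0.864, so (v/c)² = 0.746496
1 - (v/c)² = 0.253504
γ = 1/√(0.253504) = 1.986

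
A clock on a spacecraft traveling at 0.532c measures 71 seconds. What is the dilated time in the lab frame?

Proper time Δt₀ = 71 seconds
γ = 1/√(1 - 0.532²) = 1.181
Δt = γΔt₀ = 1.181 × 71 = 83.85 seconds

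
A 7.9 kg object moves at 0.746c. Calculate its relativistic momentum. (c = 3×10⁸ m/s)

γ = 1/√(1 - 0.746²) = 1.5016
v = 0.746 × 3×10⁸ = 2.238×10⁸ m/s
p = γmv = 1.5016 × 7.9 × 2.238×10⁸ = 2.655×10⁹ kg·m/s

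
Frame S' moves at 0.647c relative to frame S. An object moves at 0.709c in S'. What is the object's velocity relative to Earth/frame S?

u = (u' + v)/(1 + u'v/c²)
Numerator: 0.709 + 0.647 = 1.356
Denominator: 1 + 0.458723 = 1.458723
u = 1.356/1.458723 = 0.9296c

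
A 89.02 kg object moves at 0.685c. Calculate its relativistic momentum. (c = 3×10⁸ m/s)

γ = 1/√(1 - 0.685²) = 1.3726
v = 0.685 × 3×10⁸ = 2.055×10⁸ m/s
p = γmv = 1.3726 × 89.02 × 2.055×10⁸ = 2.511×10¹⁰ kg·m/s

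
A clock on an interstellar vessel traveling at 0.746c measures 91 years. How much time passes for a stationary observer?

Proper time Δt₀ = 91 years
γ = 1/√(1 - 0.746²) = 1.5016
Δt = γΔt₀ = 1.5016 × 91 = 136.6 years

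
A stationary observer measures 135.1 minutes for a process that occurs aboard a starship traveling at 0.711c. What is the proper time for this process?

Dilated time Δt = 135.1 minutes
γ = 1/√(1 - 0.711²) = 1.4221
Δt₀ = Δt/γ = 135.1/1.4221 = 95.00 minutes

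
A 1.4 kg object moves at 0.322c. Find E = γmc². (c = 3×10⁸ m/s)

γ = 1/√(1 - 0.322²) = 1.056
mc² = 1.4 × (3×10⁸)² = 1.260×10¹⁷ J
E = γmc² = 1.056 × 1.260×10¹⁷ = 1.331×10¹⁷ J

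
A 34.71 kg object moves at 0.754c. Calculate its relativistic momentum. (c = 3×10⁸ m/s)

γ = 1/√(1 - 0.754²) = 1.522
v = 0.754 × 3×10⁸ = 2.262×10⁸ m/s
p = γmv = 1.522 × 34.71 × 2.262×10⁸ = 1.195×10¹⁰ kg·m/s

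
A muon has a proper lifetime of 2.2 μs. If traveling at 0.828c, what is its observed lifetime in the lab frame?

Proper lifetime τ₀ = 2.2 μs
γ = 1/√(1 - 0.828²) = 1.783
τ = γτ₀ = 1.783 × 2.2 μs = 3.923 μs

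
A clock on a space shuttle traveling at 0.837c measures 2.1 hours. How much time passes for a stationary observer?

Proper time Δt₀ = 2.1 hours
γ = 1/√(1 - 0.837²) = 1.8275
Δt = γΔt₀ = 1.8275 × 2.1 = 3.838 hours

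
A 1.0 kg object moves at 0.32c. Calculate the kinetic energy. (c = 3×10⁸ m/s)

γ = 1/√(1 - 0.32²) = 1.0555
γ - 1 = 0.05550
KE = (γ-1)mc² = 0.05550 × 1.0 × (3×10⁸)² = 4.995×10¹⁵ J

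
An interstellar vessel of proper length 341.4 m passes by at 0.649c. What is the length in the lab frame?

Proper length L₀ = 341.4 m
γ = 1/√(1 - 0.649²) = 1.3144
L = L₀/γ = 341.4/1.3144 = 259.7 m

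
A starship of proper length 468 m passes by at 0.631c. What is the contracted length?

Proper length L₀ = 468 m
γ = 1/√(1 - 0.631²) = 1.289
L = L₀/γ = 468/1.289 = 363.1 m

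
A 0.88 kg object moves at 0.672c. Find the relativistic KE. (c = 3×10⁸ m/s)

γ = 1/√(1 - 0.672²) = 1.35035
γ - 1 = 0.35035
KE = (γ-1)mc² = 0.35035 × 0.88 × (3×10⁸)² = 2.775×10¹⁶ J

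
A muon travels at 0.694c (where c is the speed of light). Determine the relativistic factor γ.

v/c = 0.694, so (v/c)² = 0.481636
1 - (v/c)² = 0.518364
γ = 1/√(0.518364) = 1.389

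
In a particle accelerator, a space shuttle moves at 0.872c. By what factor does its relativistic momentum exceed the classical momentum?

p_rel = γmv, p_class = mv
Ratio = γ = 1/√(1 - 0.872²)
= 1/√(0.239616) = 2.043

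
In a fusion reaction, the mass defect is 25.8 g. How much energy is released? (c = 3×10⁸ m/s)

Convert mass defect: Δm = 25.8 g = 0.0258 kg
E = Δm·c² = 0.0258 × (3×10⁸)²
= 0.0258 × 9×10¹⁶ = 2.322×10¹⁵ J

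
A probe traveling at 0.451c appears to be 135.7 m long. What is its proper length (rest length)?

Contracted length L = 135.7 m
γ = 1/√(1 - 0.451²) = 1.120
L₀ = γL = 1.120 × 135.7 = 152.0 m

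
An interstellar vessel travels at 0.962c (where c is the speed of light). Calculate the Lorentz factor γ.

v/c = 0.962, so (v/c)² = 0.925444
1 - (v/c)² = 0.074556
γ = 1/√(0.074556) = 3.662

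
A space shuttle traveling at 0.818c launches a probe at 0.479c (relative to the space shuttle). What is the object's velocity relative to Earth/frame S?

u = (u' + v)/(1 + u'v/c²)
Numerator: 0.479 + 0.818 = 1.297
Denominator: 1 + 0.391822 = 1.391822
u = 1.297/1.391822 = 0.9319c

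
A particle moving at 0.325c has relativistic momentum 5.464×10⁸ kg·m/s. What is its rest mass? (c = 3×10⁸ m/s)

γ = 1/√(1 - 0.325²) = 1.0574
v = 0.325 × 3×10⁸ = 9.750×10⁷ m/s
m = p/(γv) = 5.464×10⁸/(1.0574 × 9.750×10⁷) = 5.300 kg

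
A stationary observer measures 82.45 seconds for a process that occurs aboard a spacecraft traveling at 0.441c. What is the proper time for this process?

Dilated time Δt = 82.45 seconds
γ = 1/√(1 - 0.441²) = 1.1142
Δt₀ = Δt/γ = 82.45/1.1142 = 74.00 seconds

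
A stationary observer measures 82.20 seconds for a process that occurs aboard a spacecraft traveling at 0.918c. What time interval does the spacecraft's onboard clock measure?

Dilated time Δt = 82.20 seconds
γ = 1/√(1 - 0.918²) = 2.5216
Δt₀ = Δt/γ = 82.20/2.5216 = 32.60 seconds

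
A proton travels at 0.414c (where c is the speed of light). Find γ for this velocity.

v/c = 0.414, so (v/c)² = 0.171396
1 - (v/c)² = 0.828604
γ = 1/√(0.828604) = 1.099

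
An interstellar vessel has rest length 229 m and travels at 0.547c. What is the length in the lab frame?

Proper length L₀ = 229 m
γ = 1/√(1 - 0.547²) = 1.1946
L = L₀/γ = 229/1.1946 = 191.7 m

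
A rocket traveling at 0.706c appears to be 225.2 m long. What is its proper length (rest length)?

Contracted length L = 225.2 m
γ = 1/√(1 - 0.706²) = 1.412
L₀ = γL = 1.412 × 225.2 = 318.0 m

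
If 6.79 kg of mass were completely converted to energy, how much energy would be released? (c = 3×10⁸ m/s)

Using E = mc²:
c² = (3×10⁸)² = 9×10¹⁶ m²/s²
E = 6.79 × 9×10¹⁶ = 6.111×10¹⁷ J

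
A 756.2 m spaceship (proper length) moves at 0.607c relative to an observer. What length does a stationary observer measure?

Proper length L₀ = 756.2 m
γ = 1/√(1 - 0.607²) = 1.2583
L = L₀/γ = 756.2/1.2583 = 601.0 m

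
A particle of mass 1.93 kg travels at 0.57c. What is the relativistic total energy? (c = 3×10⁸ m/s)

γ = 1/√(1 - 0.57²) = 1.217
mc² = 1.93 × (3×10⁸)² = 1.737×10¹⁷ J
E = γmc² = 1.217 × 1.737×10¹⁷ = 2.114×10¹⁷ J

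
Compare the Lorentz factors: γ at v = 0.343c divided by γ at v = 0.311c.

γ₁ = 1/√(1 - 0.343²) = 1.065
γ₂ = 1/√(1 - 0.311²) = 1.052
γ₁/γ₂ = 1.065/1.052 = 1.012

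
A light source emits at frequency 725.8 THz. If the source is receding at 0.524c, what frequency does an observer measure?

β = v/c = 0.524
(1-β)/(1+β) = 0.476/1.524 = 0.31234
Doppler factor = √(0.31234) = 0.5589
f_obs = 725.8 × 0.5589 = 405.6 THz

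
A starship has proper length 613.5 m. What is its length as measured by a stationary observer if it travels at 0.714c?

Proper length L₀ = 613.5 m
γ = 1/√(1 - 0.714²) = 1.4283
L = L₀/γ = 613.5/1.4283 = 429.5 m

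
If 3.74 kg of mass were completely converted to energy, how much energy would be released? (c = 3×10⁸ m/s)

Using E = mc²:
c² = (3×10⁸)² = 9×10¹⁶ m²/s²
E = 3.74 × 9×10¹⁶ = 3.366×10¹⁷ J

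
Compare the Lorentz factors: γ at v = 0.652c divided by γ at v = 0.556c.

γ₁ = 1/√(1 - 0.652²) = 1.319
γ₂ = 1/√(1 - 0.556²) = 1.203
γ₁/γ₂ = 1.319/1.203 = 1.096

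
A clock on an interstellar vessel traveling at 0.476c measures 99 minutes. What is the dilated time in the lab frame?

Proper time Δt₀ = 99 minutes
γ = 1/√(1 - 0.476²) = 1.137
Δt = γΔt₀ = 1.137 × 99 = 112.6 minutes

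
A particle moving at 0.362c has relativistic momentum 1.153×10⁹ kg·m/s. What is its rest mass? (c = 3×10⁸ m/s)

γ = 1/√(1 - 0.362²) = 1.07276
v = 0.362 × 3×10⁸ = 1.086×10⁸ m/s
m = p/(γv) = 1.153×10⁹/(1.07276 × 1.086×10⁸) = 9.897 kg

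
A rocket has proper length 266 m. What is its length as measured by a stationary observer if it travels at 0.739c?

Proper length L₀ = 266 m
γ = 1/√(1 - 0.739²) = 1.484
L = L₀/γ = 266/1.484 = 179.2 m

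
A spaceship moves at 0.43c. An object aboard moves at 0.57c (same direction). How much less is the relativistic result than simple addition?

Classical: u' + v = 0.57 + 0.43 = 1c
Relativistic: u = (0.57 + 0.43)/(1 + 0.2451) = 1/1.2451 = 0.8031c
Difference: 1 - 0.8031 = 0.1969c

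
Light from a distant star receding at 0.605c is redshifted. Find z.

β = 0.605
(1+β)/(1-β) = 1.605/0.395 = 4.063
√(4.063) = 2.016
z = 2.016 - 1 = 1.016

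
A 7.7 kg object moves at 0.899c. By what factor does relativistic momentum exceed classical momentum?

p_rel = γmv, p_class = mv
Ratio = γ = 1/√(1 - 0.899²) = 2.283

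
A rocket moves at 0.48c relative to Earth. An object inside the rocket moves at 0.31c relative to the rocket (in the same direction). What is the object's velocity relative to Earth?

u = (u' + v)/(1 + u'v/c²)
Numerator: 0.31 + 0.48 = 0.79
Denominator: 1 + 0.1488 = 1.1488
u = 0.79/1.1488 = 0.6877c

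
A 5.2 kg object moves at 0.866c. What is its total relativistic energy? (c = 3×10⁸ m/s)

γ = 1/√(1 - 0.866²) = 1.9998
mc² = 5.2 × (3×10⁸)² = 4.680×10¹⁷ J
E = γmc² = 1.9998 × 4.680×10¹⁷ = 9.359×10¹⁷ J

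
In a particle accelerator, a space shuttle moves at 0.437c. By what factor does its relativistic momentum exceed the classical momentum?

p_rel = γmv, p_class = mv
Ratio = γ = 1/√(1 - 0.437²)
= 1/√(0.809031) = 1.112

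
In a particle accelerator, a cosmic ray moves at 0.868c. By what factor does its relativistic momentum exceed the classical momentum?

p_rel = γmv, p_class = mv
Ratio = γ = 1/√(1 - 0.868²)
= 1/√(0.246576) = 2.014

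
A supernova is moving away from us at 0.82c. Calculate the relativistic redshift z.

β = 0.82
(1+β)/(1-β) = 1.82/0.18 = 10.11
√(10.11) = 3.180
z = 3.180 - 1 = 2.180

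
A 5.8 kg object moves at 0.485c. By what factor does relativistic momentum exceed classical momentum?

p_rel = γmv, p_class = mv
Ratio = γ = 1/√(1 - 0.485²) = 1.143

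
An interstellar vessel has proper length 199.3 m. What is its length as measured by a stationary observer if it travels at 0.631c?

Proper length L₀ = 199.3 m
γ = 1/√(1 - 0.631²) = 1.289
L = L₀/γ = 199.3/1.289 = 154.6 m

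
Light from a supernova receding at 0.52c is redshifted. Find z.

β = 0.52
(1+β)/(1-β) = 1.52/0.48 = 3.1667
√(3.1667) = 1.7795
z = 1.7795 - 1 = 0.7795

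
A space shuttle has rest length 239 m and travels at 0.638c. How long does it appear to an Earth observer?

Proper length L₀ = 239 m
γ = 1/√(1 - 0.638²) = 1.299
L = L₀/γ = 239/1.299 = 184.0 m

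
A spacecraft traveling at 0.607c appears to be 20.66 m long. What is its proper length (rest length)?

Contracted length L = 20.66 m
γ = 1/√(1 - 0.607²) = 1.2583
L₀ = γL = 1.2583 × 20.66 = 26.00 m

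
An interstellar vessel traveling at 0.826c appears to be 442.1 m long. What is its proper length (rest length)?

Contracted length L = 442.1 m
γ = 1/√(1 - 0.826²) = 1.774
L₀ = γL = 1.774 × 442.1 = 784.3 m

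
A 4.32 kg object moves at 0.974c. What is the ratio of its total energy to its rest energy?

E = γmc², E₀ = mc²
E/E₀ = γ = 1/√(1 - 0.974²) = 4.414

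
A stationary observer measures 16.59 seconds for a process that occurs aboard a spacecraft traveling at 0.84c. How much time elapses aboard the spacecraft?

Dilated time Δt = 16.59 seconds
γ = 1/√(1 - 0.84²) = 1.843
Δt₀ = Δt/γ = 16.59/1.843 = 9.002 seconds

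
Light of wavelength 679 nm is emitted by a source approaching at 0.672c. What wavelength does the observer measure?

β = 0.672
Wavelength Doppler factor = √(0.328/1.672) = √(0.1962) = 0.4429
λ_obs = 679 × 0.4429 = 300.7 nm (blueshift)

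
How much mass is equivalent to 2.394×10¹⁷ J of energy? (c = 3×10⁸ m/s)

From E = mc², we get m = E/c²
c² = (3×10⁸)² = 9×10¹⁶ m²/s²
m = 2.394×10¹⁷ / 9×10¹⁶ = 2.660 kg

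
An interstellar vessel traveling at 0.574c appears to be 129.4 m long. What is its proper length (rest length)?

Contracted length L = 129.4 m
γ = 1/√(1 - 0.574²) = 1.221
L₀ = γL = 1.221 × 129.4 = 158.0 m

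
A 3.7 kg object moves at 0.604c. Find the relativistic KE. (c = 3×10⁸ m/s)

γ = 1/√(1 - 0.604²) = 1.25473
γ - 1 = 0.25473
KE = (γ-1)mc² = 0.25473 × 3.7 × (3×10⁸)² = 8.483×10¹⁶ J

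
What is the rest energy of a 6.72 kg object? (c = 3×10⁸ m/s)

c² = (3×10⁸)² = 9.000×10¹⁶ m²/s²
E₀ = mc² = 6.72 × 9.000×10¹⁶ = 6.048×10¹⁷ J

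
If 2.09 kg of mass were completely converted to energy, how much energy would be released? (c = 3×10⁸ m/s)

Using E = mc²:
c² = (3×10⁸)² = 9×10¹⁶ m²/s²
E = 2.09 × 9×10¹⁶ = 1.881×10¹⁷ J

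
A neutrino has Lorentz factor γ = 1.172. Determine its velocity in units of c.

From γ = 1/√(1 - v²/c²):
1/γ² = 1/1.172² = 0.7280
v²/c² = 1 - 0.7280 = 0.2720
v/c = √(0.2720) = 0.5215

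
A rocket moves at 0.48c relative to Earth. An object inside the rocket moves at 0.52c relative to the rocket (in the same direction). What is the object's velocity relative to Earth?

u = (u' + v)/(1 + u'v/c²)
Numerator: 0.52 + 0.48 = 1
Denominator: 1 + 0.2496 = 1.2496
u = 1/1.2496 = 0.8003c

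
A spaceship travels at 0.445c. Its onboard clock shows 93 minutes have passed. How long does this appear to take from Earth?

Proper time Δt₀ = 93 minutes
γ = 1/√(1 - 0.445²) = 1.11666
Δt = γΔt₀ = 1.11666 × 93 = 103.8 minutes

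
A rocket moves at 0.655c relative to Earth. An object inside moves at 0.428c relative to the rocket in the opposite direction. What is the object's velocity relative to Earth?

Object's velocity in rocket frame is u' = -0.428c
u = (u' + v)/(1 + u'v/c²) = (v - 0.428)/(1 - 0.428·v/c²)
Numerator: 0.655 - 0.428 = 0.227
Denominator: 1 - 0.28034 = 0.71966
u = 0.227/0.71966 = 0.3154c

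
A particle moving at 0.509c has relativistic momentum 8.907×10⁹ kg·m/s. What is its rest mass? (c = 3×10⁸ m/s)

γ = 1/√(1 - 0.509²) = 1.1618
v = 0.509 × 3×10⁸ = 1.527×10⁸ m/s
m = p/(γv) = 8.907×10⁹/(1.1618 × 1.527×10⁸) = 50.21 kg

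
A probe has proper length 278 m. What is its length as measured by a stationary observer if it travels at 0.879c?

Proper length L₀ = 278 m
γ = 1/√(1 - 0.879²) = 2.097
L = L₀/γ = 278/2.097 = 132.6 m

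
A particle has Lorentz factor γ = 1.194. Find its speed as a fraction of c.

From γ = 1/√(1 - v²/c²):
1/γ² = 1/1.194² = 0.7014
v²/c² = 1 - 0.7014 = 0.2986
v/c = √(0.2986) = 0.5464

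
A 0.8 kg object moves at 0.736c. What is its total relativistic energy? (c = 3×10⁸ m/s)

γ = 1/√(1 - 0.736²) = 1.4771
mc² = 0.8 × (3×10⁸)² = 7.200×10¹⁶ J
E = γmc² = 1.4771 × 7.200×10¹⁶ = 1.064×10¹⁷ J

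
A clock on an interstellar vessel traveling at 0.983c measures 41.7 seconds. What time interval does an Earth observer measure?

Proper time Δt₀ = 41.7 seconds
γ = 1/√(1 - 0.983²) = 5.446
Δt = γΔt₀ = 5.446 × 41.7 = 227.1 seconds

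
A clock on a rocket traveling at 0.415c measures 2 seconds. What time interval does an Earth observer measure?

Proper time Δt₀ = 2 seconds
γ = 1/√(1 - 0.415²) = 1.099
Δt = γΔt₀ = 1.099 × 2 = 2.198 seconds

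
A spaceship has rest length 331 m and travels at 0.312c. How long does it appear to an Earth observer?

Proper length L₀ = 331 m
γ = 1/√(1 - 0.312²) = 1.0525
L = L₀/γ = 331/1.0525 = 314.5 m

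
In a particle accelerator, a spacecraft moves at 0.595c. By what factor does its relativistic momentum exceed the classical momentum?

p_rel = γmv, p_class = mv
Ratio = γ = 1/√(1 - 0.595²)
= 1/√(0.645975) = 1.244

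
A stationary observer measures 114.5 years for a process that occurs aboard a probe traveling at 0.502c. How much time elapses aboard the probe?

Dilated time Δt = 114.5 years
γ = 1/√(1 - 0.502²) = 1.1562
Δt₀ = Δt/γ = 114.5/1.1562 = 99.03 years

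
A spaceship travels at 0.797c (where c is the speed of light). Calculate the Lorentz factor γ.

v/c = 0.797, so (v/c)² = 0.635209
1 - (v/c)² = 0.364791
γ = 1/√(0.364791) = 1.656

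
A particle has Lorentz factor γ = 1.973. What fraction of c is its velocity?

From γ = 1/√(1 - v²/c²):
1/γ² = 1/1.973² = 0.2569
v²/c² = 1 - 0.2569 = 0.7431
v/c = √(0.7431) = 0.8620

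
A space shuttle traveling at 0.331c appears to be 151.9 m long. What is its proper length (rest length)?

Contracted length L = 151.9 m
γ = 1/√(1 - 0.331²) = 1.060
L₀ = γL = 1.060 × 151.9 = 161.0 m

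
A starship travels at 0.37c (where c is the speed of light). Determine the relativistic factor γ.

v/c = 0.37, so (v/c)² = 0.1369
1 - (v/c)² = 0.8631
γ = 1/√(0.8631) = 1.076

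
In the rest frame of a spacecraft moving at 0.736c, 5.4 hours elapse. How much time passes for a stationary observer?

Proper time Δt₀ = 5.4 hours
γ = 1/√(1 - 0.736²) = 1.47715
Δt = γΔt₀ = 1.47715 × 5.4 = 7.977 hours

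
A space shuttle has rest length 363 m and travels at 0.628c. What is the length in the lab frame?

Proper length L₀ = 363 m
γ = 1/√(1 - 0.628²) = 1.285
L = L₀/γ = 363/1.285 = 282.5 m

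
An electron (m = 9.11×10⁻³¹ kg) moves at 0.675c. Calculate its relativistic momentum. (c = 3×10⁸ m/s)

γ = 1/√(1 - 0.675²) = 1.355
v = 0.675 × 3×10⁸ = 2.025×10⁸ m/s
p = γmv = 1.355 × 9.11×10⁻³¹ × 2.025×10⁸ = 2.500×10⁻²² kg·m/s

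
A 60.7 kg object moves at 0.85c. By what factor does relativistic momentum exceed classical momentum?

p_rel = γmv, p_class = mv
Ratio = γ = 1/√(1 - 0.85²) = 1.898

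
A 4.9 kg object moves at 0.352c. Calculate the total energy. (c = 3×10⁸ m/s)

γ = 1/√(1 - 0.352²) = 1.0684
mc² = 4.9 × (3×10⁸)² = 4.410×10¹⁷ J
E = γmc² = 1.0684 × 4.410×10¹⁷ = 4.712×10¹⁷ J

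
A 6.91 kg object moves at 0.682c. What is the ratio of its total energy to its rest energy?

E = γmc², E₀ = mc²
E/E₀ = γ = 1/√(1 - 0.682²) = 1.367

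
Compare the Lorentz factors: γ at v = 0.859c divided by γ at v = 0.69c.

γ₁ = 1/√(1 - 0.859²) = 1.9532
γ₂ = 1/√(1 - 0.69²) = 1.3816
γ₁/γ₂ = 1.9532/1.3816 = 1.414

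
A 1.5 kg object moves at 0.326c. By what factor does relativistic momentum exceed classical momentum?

p_rel = γmv, p_class = mv
Ratio = γ = 1/√(1 - 0.326²) = 1.058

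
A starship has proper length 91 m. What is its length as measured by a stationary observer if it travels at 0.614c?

Proper length L₀ = 91 m
γ = 1/√(1 - 0.614²) = 1.2669
L = L₀/γ = 91/1.2669 = 71.83 m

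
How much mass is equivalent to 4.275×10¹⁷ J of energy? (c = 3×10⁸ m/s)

From E = mc², we get m = E/c²
c² = (3×10⁸)² = 9×10¹⁶ m²/s²
m = 4.275×10¹⁷ / 9×10¹⁶ = 4.750 kg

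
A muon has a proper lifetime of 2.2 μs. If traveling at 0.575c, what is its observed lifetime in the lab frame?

Proper lifetime τ₀ = 2.2 μs
γ = 1/√(1 - 0.575²) = 1.2223
τ = γτ₀ = 1.2223 × 2.2 μs = 2.689 μs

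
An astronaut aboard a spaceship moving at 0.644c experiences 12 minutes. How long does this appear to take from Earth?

Proper time Δt₀ = 12 minutes
γ = 1/√(1 - 0.644²) = 1.3071
Δt = γΔt₀ = 1.3071 × 12 = 15.69 minutes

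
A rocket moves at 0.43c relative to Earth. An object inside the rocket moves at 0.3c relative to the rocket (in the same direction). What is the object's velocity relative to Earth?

u = (u' + v)/(1 + u'v/c²)
Numerator: 0.3 + 0.43 = 0.73
Denominator: 1 + 0.129 = 1.129
u = 0.73/1.129 = 0.6466c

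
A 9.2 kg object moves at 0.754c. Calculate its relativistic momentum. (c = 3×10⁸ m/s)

γ = 1/√(1 - 0.754²) = 1.5224
v = 0.754 × 3×10⁸ = 2.262×10⁸ m/s
p = γmv = 1.5224 × 9.2 × 2.262×10⁸ = 3.168×10⁹ kg·m/s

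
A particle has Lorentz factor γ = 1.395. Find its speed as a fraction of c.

From γ = 1/√(1 - v²/c²):
1/γ² = 1/1.395² = 0.5139
v²/c² = 1 - 0.5139 = 0.4861
v/c = √(0.4861) = 0.6972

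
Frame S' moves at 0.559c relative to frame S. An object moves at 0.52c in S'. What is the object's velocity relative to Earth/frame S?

u = (u' + v)/(1 + u'v/c²)
Numerator: 0.52 + 0.559 = 1.079
Denominator: 1 + 0.29068 = 1.29068
u = 1.079/1.29068 = 0.8360c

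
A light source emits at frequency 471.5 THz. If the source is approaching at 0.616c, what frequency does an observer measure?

β = v/c = 0.616
(1+β)/(1-β) = 1.616/0.384 = 4.2083
Doppler factor = √(4.2083) = 2.0514
f_obs = 471.5 × 2.0514 = 967.2 THz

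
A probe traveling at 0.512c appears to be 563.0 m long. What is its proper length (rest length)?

Contracted length L = 563.0 m
γ = 1/√(1 - 0.512²) = 1.1642
L₀ = γL = 1.1642 × 563.0 = 655.4 m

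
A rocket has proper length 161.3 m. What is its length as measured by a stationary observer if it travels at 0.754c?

Proper length L₀ = 161.3 m
γ = 1/√(1 - 0.754²) = 1.522
L = L₀/γ = 161.3/1.522 = 106.0 m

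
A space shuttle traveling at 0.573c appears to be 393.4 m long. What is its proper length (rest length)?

Contracted length L = 393.4 m
γ = 1/√(1 - 0.573²) = 1.2202
L₀ = γL = 1.2202 × 393.4 = 480.0 m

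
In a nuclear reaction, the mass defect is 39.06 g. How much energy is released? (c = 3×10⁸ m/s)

Convert mass defect: Δm = 39.06 g = 0.03906 kg
E = Δm·c² = 0.03906 × (3×10⁸)²
= 0.03906 × 9×10¹⁶ = 3.515×10¹⁵ J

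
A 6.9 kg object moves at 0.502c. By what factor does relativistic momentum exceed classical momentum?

p_rel = γmv, p_class = mv
Ratio = γ = 1/√(1 - 0.502²) = 1.156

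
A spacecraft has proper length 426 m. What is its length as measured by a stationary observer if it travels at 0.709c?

Proper length L₀ = 426 m
γ = 1/√(1 - 0.709²) = 1.418
L = L₀/γ = 426/1.418 = 300.4 m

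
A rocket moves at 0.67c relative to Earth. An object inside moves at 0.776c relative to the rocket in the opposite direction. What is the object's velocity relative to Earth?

Object's velocity in rocket frame is u' = -0.776c
u = (u' + v)/(1 + u'v/c²) = (v - 0.776)/(1 - 0.776·v/c²)
Numerator: 0.67 - 0.776 = -0.106
Denominator: 1 - 0.51992 = 0.48008
u = -0.106/0.48008 = -0.2208c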